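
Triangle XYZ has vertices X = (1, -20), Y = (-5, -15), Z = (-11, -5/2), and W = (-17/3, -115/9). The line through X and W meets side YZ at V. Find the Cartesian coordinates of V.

Barycentric coordinates of W with respect to XYZ: (1/9, 2/3, 2/9).
On side YZ the X-coordinate is zero; dropping W's X-weight 1/9 and renormalizing the remaining 2/3 : 2/9 gives weights 3/4, 1/4 on Y, Z.
V = (3/4)·(-5, -15) + (1/4)·(-11, -5/2) = (-13/2, -95/8).

(-13/2, -95/8)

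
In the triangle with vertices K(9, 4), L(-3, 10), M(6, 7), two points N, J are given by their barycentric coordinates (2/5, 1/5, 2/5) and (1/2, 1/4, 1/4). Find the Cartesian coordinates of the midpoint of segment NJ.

Barycentric coordinates of the midpoint are the average: (9/20, 9/40, 13/40).
Converting: (9/20)·K + (9/40)·L + (13/40)·M = (213/40, 253/40).

(213/40, 253/40)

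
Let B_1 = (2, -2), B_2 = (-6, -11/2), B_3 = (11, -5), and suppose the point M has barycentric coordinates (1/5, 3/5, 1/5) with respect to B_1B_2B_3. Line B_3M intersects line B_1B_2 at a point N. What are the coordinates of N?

Line B_3M meets B_1B_2 where the B_3-coordinate vanishes; zeroing M's B_3-weight and renormalizing leaves B_1, B_2-weights 1/5 : 3/5 → (1/4, 3/4).
So N = (1/4)·B_1 + (3/4)·B_2 = (-4, -37/8).

(-4, -37/8)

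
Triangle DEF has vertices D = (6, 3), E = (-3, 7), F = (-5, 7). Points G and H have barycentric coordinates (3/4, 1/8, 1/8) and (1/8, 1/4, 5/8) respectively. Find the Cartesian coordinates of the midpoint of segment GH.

(3/16, 21/4)

Barycentric coordinates of the midpoint are the average: (7/16, 3/16, 3/8).
Converting: (7/16)·D + (3/16)·E + (3/8)·F = (3/16, 21/4).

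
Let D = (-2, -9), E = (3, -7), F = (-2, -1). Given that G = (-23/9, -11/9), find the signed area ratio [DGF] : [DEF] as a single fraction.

[DEF] = ½·((-2)·(-7−(-1)) + 3·(-1−(-9)) + (-2)·(-9−(-7))) = ½·(12 + 24 + 4) = 20.
[DGF] = ½·((-2)·(-11/9−(-1)) + (-23/9)·(-1−(-9)) + (-2)·(-9−(-11/9))) = ½·(4/9 − 184/9 + 140/9) = -20/9, so the ratio is (-20/9)/20 = -1/9.

-1/9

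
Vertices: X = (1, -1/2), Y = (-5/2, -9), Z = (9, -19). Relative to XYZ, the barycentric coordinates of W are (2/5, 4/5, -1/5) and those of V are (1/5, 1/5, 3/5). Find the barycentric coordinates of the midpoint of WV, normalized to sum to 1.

Since both coordinate triples sum to 1, the midpoint's barycentrics are the componentwise average.
(2/5+1/5)/2 = 3/10; similarly 1/2 and 1/5.

(3/10, 1/2, 1/5)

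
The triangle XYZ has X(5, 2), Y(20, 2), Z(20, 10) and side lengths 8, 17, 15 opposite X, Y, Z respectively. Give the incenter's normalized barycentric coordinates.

The incenter has barycentric coordinates proportional to the opposite side lengths: (8 : 17 : 15).
Normalizing by 8+17+15 = 40 gives (1/5, 17/40, 3/8).

(1/5, 17/40, 3/8)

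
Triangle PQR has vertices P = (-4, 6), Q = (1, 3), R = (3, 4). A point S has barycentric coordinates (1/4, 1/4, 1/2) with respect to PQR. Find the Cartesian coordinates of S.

(3/4, 17/4)

S = (1/4)·P + (1/4)·Q + (1/2)·R.
x-coordinate: (1/4)·(-4) + (1/4)·1 + (1/2)·3 = 3/4.
y-coordinate: (1/4)·6 + (1/4)·3 + (1/2)·4 = 17/4.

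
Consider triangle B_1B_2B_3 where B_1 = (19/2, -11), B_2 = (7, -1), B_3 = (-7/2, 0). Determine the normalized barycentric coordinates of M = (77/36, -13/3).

Signed area of the reference triangle: [B_1B_2B_3] = ½·((19/2)·(-1−0) + 7·(0−(-11)) + (-7/2)·(-11−(-1))) = ½·(-19/2 + 77 + 35) = 205/4.
[MB_2B_3] = ½·((77/36)·(-1−0) + 7·(0−(-13/3)) + (-7/2)·(-13/3−(-1))) = ½·(-77/36 + 91/3 + 35/3) = 1435/72, so the B_1-coordinate is (1435/72)/(205/4) = 7/18.
[B_1MB_3] = ½·((19/2)·(-13/3−0) + (77/36)·(0−(-11)) + (-7/2)·(-11−(-13/3))) = ½·(-247/6 + 847/36 + 70/3) = 205/72, so the B_2-coordinate is 1/18.
[B_1B_2M] = ½·((19/2)·(-1−(-13/3)) + 7·(-13/3−(-11)) + (77/36)·(-11−(-1))) = ½·(95/3 + 140/3 − 385/18) = 1025/36, so the B_3-coordinate is 5/9.

(7/18, 1/18, 5/9)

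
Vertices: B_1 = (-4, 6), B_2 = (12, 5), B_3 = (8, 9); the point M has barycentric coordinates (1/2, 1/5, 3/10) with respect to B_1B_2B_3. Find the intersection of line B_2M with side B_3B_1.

Line B_2M meets B_3B_1 where the B_2-coordinate vanishes; zeroing M's B_2-weight and renormalizing leaves B_3, B_1-weights 3/10 : 1/2 → (3/8, 5/8).
So N = (3/8)·B_3 + (5/8)·B_1 = (1/2, 57/8).

(1/2, 57/8)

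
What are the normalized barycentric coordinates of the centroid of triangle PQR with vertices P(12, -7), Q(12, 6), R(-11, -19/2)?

(1/3, 1/3, 1/3)

The centroid is the average of the vertices, so each weight is 1/3.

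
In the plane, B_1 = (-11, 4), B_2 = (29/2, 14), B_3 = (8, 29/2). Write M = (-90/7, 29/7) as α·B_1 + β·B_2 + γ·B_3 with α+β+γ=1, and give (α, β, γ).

Signed area of the reference triangle: [B_1B_2B_3] = ½·((-11)·(14−(29/2)) + (29/2)·(29/2−4) + 8·(4−14)) = ½·(11/2 + 609/4 − 80) = 311/8.
[MB_2B_3] = ½·((-90/7)·(14−(29/2)) + (29/2)·(29/2−(29/7)) + 8·(29/7−14)) = ½·(45/7 + 4205/28 − 552/7) = 311/8, so the B_1-coordinate is (311/8)/(311/8) = 1.
[B_1MB_3] = ½·((-11)·(29/7−(29/2)) + (-90/7)·(29/2−4) + 8·(4−(29/7))) = ½·(1595/14 − 135 − 8/7) = -311/28, so the B_2-coordinate is -2/7.
[B_1B_2M] = ½·((-11)·(14−(29/7)) + (29/2)·(29/7−4) + (-90/7)·(4−14)) = ½·(-759/7 + 29/14 + 900/7) = 311/28, so the B_3-coordinate is 2/7.

(1, -2/7, 2/7)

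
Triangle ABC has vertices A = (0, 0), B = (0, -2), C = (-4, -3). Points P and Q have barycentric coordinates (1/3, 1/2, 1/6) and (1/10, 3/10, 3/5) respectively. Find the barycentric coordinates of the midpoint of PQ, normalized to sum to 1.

(13/60, 2/5, 23/60)

Since both coordinate triples sum to 1, the midpoint's barycentrics are the componentwise average.
(1/3+1/10)/2 = 13/60; similarly 2/5 and 23/60.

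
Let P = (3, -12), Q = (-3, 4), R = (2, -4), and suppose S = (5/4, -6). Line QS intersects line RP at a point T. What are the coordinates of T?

(8/3, -28/3)

Barycentric coordinates of S with respect to PQR: (1/2, 1/4, 1/4).
On side RP the Q-coordinate is zero; dropping S's Q-weight 1/4 and renormalizing the remaining 1/4 : 1/2 gives weights 1/3, 2/3 on R, P.
T = (1/3)·(2, -4) + (2/3)·(3, -12) = (8/3, -28/3).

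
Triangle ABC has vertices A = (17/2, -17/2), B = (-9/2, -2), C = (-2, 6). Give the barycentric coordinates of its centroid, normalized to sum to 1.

(1/3, 1/3, 1/3)

The centroid is the average of the vertices, so each weight is 1/3.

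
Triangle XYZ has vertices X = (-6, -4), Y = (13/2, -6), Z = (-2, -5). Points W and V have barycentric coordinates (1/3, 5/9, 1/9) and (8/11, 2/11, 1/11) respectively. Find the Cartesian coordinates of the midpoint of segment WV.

Barycentric coordinates of the midpoint are the average: (35/66, 73/198, 10/99).
Converting: (35/66)·X + (73/198)·Y + (10/99)·Z = (-391/396, -479/99).

(-391/396, -479/99)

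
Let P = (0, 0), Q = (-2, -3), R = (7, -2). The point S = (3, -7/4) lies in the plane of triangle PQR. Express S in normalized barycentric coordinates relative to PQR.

Signed area of the reference triangle: [PQR] = ½·(0·(-3−(-2)) + (-2)·(-2−0) + 7·(0−(-3))) = ½·(0 + 4 + 21) = 25/2.
[SQR] = ½·(3·(-3−(-2)) + (-2)·(-2−(-7/4)) + 7·(-7/4−(-3))) = ½·(-3 + 1/2 + 35/4) = 25/8, so the P-coordinate is (25/8)/(25/2) = 1/4.
[PSR] = ½·(0·(-7/4−(-2)) + 3·(-2−0) + 7·(0−(-7/4))) = ½·(0 − 6 + 49/4) = 25/8, so the Q-coordinate is 1/4.
[PQS] = ½·(0·(-3−(-7/4)) + (-2)·(-7/4−0) + 3·(0−(-3))) = ½·(0 + 7/2 + 9) = 25/4, so the R-coordinate is 1/2.

(1/4, 1/4, 1/2)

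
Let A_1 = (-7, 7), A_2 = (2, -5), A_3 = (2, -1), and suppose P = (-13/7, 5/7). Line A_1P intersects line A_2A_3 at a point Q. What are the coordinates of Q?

(2, -4)

Barycentric coordinates of P with respect to A_1A_2A_3: (3/7, 3/7, 1/7).
On side A_2A_3 the A_1-coordinate is zero; dropping P's A_1-weight 3/7 and renormalizing the remaining 3/7 : 1/7 gives weights 3/4, 1/4 on A_2, A_3.
Q = (3/4)·(2, -5) + (1/4)·(2, -1) = (2, -4).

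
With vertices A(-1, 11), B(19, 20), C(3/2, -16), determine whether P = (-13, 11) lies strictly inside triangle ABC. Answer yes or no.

no

Barycentric coordinates of P: (221/125, -72/125, -24/125).
The three coordinates are positive, negative, negative; a point is interior exactly when all three are positive.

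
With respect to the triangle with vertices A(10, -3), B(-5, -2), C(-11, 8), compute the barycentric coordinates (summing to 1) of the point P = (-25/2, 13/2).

(-1/6, 1/3, 5/6)

Signed area of the reference triangle: [ABC] = ½·(10·(-2−8) + (-5)·(8−(-3)) + (-11)·(-3−(-2))) = ½·(-100 − 55 + 11) = -72.
[PBC] = ½·((-25/2)·(-2−8) + (-5)·(8−(13/2)) + (-11)·(13/2−(-2))) = ½·(125 − 15/2 − 187/2) = 12, so the A-coordinate is 12/(-72) = -1/6.
[APC] = ½·(10·(13/2−8) + (-25/2)·(8−(-3)) + (-11)·(-3−(13/2))) = ½·(-15 − 275/2 + 209/2) = -24, so the B-coordinate is 1/3.
[ABP] = ½·(10·(-2−(13/2)) + (-5)·(13/2−(-3)) + (-25/2)·(-3−(-2))) = ½·(-85 − 95/2 + 25/2) = -60, so the C-coordinate is 5/6.
Check: -1/6 + 1/3 + 5/6 = 1.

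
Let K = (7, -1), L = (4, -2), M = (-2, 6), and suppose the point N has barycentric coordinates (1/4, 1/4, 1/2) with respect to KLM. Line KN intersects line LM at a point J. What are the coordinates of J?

(0, 10/3)

Line KN meets LM where the K-coordinate vanishes; zeroing N's K-weight and renormalizing leaves L, M-weights 1/4 : 1/2 → (1/3, 2/3).
So J = (1/3)·L + (2/3)·M = (0, 10/3).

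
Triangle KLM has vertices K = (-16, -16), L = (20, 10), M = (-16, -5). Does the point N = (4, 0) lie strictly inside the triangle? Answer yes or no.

yes

Barycentric coordinates of N: (10/33, 5/9, 14/99).
The three coordinates are positive, positive, positive; a point is interior exactly when all three are positive.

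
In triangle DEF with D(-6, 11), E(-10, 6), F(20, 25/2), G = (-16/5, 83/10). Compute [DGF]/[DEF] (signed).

[DEF] = ½·((-6)·(6−(25/2)) + (-10)·(25/2−11) + 20·(11−6)) = ½·(39 − 15 + 100) = 62.
[DGF] = ½·((-6)·(83/10−(25/2)) + (-16/5)·(25/2−11) + 20·(11−(83/10))) = ½·(126/5 − 24/5 + 54) = 186/5, so the ratio is (186/5)/62 = 3/5.

3/5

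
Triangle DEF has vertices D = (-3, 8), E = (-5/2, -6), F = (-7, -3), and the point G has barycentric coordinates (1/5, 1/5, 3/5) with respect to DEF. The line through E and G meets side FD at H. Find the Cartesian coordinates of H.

(-6, -1/4)

Line EG meets FD where the E-coordinate vanishes; zeroing G's E-weight and renormalizing leaves F, D-weights 3/5 : 1/5 → (3/4, 1/4).
So H = (3/4)·F + (1/4)·D = (-6, -1/4).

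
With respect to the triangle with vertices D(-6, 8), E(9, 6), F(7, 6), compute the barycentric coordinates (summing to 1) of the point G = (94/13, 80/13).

Signed area of the reference triangle: [DEF] = ½·((-6)·(6−6) + 9·(6−8) + 7·(8−6)) = ½·(0 − 18 + 14) = -2.
[GEF] = ½·((94/13)·(6−6) + 9·(6−(80/13)) + 7·(80/13−6)) = ½·(0 − 18/13 + 14/13) = -2/13, so the D-coordinate is (-2/13)/(-2) = 1/13.
[DGF] = ½·((-6)·(80/13−6) + (94/13)·(6−8) + 7·(8−(80/13))) = ½·(-12/13 − 188/13 + 168/13) = -16/13, so the E-coordinate is 8/13.
[DEG] = ½·((-6)·(6−(80/13)) + 9·(80/13−8) + (94/13)·(8−6)) = ½·(12/13 − 216/13 + 188/13) = -8/13, so the F-coordinate is 4/13.

(1/13, 8/13, 4/13)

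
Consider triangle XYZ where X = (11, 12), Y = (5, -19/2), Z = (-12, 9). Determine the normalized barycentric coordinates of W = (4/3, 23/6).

(1/3, 1/3, 1/3)

Signed area of the reference triangle: [XYZ] = ½·(11·(-19/2−9) + 5·(9−12) + (-12)·(12−(-19/2))) = ½·(-407/2 − 15 − 258) = -953/4.
[WYZ] = ½·((4/3)·(-19/2−9) + 5·(9−(23/6)) + (-12)·(23/6−(-19/2))) = ½·(-74/3 + 155/6 − 160) = -953/12, so the X-coordinate is (-953/12)/(-953/4) = 1/3.
[XWZ] = ½·(11·(23/6−9) + (4/3)·(9−12) + (-12)·(12−(23/6))) = ½·(-341/6 − 4 − 98) = -953/12, so the Y-coordinate is 1/3.
[XYW] = ½·(11·(-19/2−(23/6)) + 5·(23/6−12) + (4/3)·(12−(-19/2))) = ½·(-440/3 − 245/6 + 86/3) = -953/12, so the Z-coordinate is 1/3.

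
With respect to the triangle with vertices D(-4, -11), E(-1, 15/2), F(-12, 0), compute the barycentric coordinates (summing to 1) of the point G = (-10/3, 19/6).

(1/6, 2/3, 1/6)

Signed area of the reference triangle: [DEF] = ½·((-4)·(15/2−0) + (-1)·(0−(-11)) + (-12)·(-11−(15/2))) = ½·(-30 − 11 + 222) = 181/2.
[GEF] = ½·((-10/3)·(15/2−0) + (-1)·(0−(19/6)) + (-12)·(19/6−(15/2))) = ½·(-25 + 19/6 + 52) = 181/12, so the D-coordinate is (181/12)/(181/2) = 1/6.
[DGF] = ½·((-4)·(19/6−0) + (-10/3)·(0−(-11)) + (-12)·(-11−(19/6))) = ½·(-38/3 − 110/3 + 170) = 181/3, so the E-coordinate is 2/3.
[DEG] = ½·((-4)·(15/2−(19/6)) + (-1)·(19/6−(-11)) + (-10/3)·(-11−(15/2))) = ½·(-52/3 − 85/6 + 185/3) = 181/12, so the F-coordinate is 1/6.
Check: 1/6 + 2/3 + 1/6 = 1.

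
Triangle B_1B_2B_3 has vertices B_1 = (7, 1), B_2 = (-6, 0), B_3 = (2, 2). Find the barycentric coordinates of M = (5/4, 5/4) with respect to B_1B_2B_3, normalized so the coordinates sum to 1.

(1/4, 1/4, 1/2)

Signed area of the reference triangle: [B_1B_2B_3] = ½·(7·(0−2) + (-6)·(2−1) + 2·(1−0)) = ½·(-14 − 6 + 2) = -9.
[MB_2B_3] = ½·((5/4)·(0−2) + (-6)·(2−(5/4)) + 2·(5/4−0)) = ½·(-5/2 − 9/2 + 5/2) = -9/4, so the B_1-coordinate is (-9/4)/(-9) = 1/4.
[B_1MB_3] = ½·(7·(5/4−2) + (5/4)·(2−1) + 2·(1−(5/4))) = ½·(-21/4 + 5/4 − 1/2) = -9/4, so the B_2-coordinate is 1/4.
[B_1B_2M] = ½·(7·(0−(5/4)) + (-6)·(5/4−1) + (5/4)·(1−0)) = ½·(-35/4 − 3/2 + 5/4) = -9/2, so the B_3-coordinate is 1/2.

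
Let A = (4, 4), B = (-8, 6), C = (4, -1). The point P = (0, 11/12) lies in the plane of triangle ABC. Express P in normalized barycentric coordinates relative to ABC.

Signed area of the reference triangle: [ABC] = ½·(4·(6−(-1)) + (-8)·(-1−4) + 4·(4−6)) = ½·(28 + 40 − 8) = 30.
[PBC] = ½·(0·(6−(-1)) + (-8)·(-1−(11/12)) + 4·(11/12−6)) = ½·(0 + 46/3 − 61/3) = -5/2, so the A-coordinate is (-5/2)/30 = -1/12.
[APC] = ½·(4·(11/12−(-1)) + 0·(-1−4) + 4·(4−(11/12))) = ½·(23/3 + 0 + 37/3) = 10, so the B-coordinate is 1/3.
[ABP] = ½·(4·(6−(11/12)) + (-8)·(11/12−4) + 0·(4−6)) = ½·(61/3 + 74/3 + 0) = 45/2, so the C-coordinate is 3/4.

(-1/12, 1/3, 3/4)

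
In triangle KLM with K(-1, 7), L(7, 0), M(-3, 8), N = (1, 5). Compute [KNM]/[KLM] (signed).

1/3

[KLM] = ½·((-1)·(0−8) + 7·(8−7) + (-3)·(7−0)) = ½·(8 + 7 − 21) = -3.
[KNM] = ½·((-1)·(5−8) + 1·(8−7) + (-3)·(7−5)) = ½·(3 + 1 − 6) = -1, so the ratio is (-1)/(-3) = 1/3.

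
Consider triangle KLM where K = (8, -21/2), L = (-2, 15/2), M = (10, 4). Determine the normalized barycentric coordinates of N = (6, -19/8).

Signed area of the reference triangle: [KLM] = ½·(8·(15/2−4) + (-2)·(4−(-21/2)) + 10·(-21/2−(15/2))) = ½·(28 − 29 − 180) = -181/2.
[NLM] = ½·(6·(15/2−4) + (-2)·(4−(-19/8)) + 10·(-19/8−(15/2))) = ½·(21 − 51/4 − 395/4) = -181/4, so the K-coordinate is (-181/4)/(-181/2) = 1/2.
[KNM] = ½·(8·(-19/8−4) + 6·(4−(-21/2)) + 10·(-21/2−(-19/8))) = ½·(-51 + 87 − 325/4) = -181/8, so the L-coordinate is 1/4.
[KLN] = ½·(8·(15/2−(-19/8)) + (-2)·(-19/8−(-21/2)) + 6·(-21/2−(15/2))) = ½·(79 − 65/4 − 108) = -181/8, so the M-coordinate is 1/4.
Check: 1/2 + 1/4 + 1/4 = 1.

(1/2, 1/4, 1/4)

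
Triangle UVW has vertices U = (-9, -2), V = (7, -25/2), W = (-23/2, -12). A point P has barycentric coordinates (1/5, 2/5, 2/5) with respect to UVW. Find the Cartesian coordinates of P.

(-18/5, -51/5)

P = (1/5)·U + (2/5)·V + (2/5)·W.
x-coordinate: (1/5)·(-9) + (2/5)·7 + (2/5)·(-23/2) = -18/5.
y-coordinate: (1/5)·(-2) + (2/5)·(-25/2) + (2/5)·(-12) = -51/5.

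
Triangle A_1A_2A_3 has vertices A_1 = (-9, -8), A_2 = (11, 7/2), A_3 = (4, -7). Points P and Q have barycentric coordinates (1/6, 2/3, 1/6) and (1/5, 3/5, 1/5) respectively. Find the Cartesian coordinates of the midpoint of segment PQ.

Barycentric coordinates of the midpoint are the average: (11/60, 19/30, 11/60).
Converting: (11/60)·A_1 + (19/30)·A_2 + (11/60)·A_3 = (121/20, -8/15).

(121/20, -8/15)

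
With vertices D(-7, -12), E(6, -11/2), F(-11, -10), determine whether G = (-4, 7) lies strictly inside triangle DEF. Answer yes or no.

Barycentric coordinates of G: (-515/104, 41/26, 35/8).
The three coordinates are negative, positive, positive; a point is interior exactly when all three are positive.

no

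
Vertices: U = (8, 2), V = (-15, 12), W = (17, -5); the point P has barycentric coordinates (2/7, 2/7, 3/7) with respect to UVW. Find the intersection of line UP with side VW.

Line UP meets VW where the U-coordinate vanishes; zeroing P's U-weight and renormalizing leaves V, W-weights 2/7 : 3/7 → (2/5, 3/5).
So Q = (2/5)·V + (3/5)·W = (21/5, 9/5).

(21/5, 9/5)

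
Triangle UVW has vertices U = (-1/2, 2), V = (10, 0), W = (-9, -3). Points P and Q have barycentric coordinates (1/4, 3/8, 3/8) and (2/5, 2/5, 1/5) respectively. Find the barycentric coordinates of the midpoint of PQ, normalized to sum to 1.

(13/40, 31/80, 23/80)

Since both coordinate triples sum to 1, the midpoint's barycentrics are the componentwise average.
(1/4+2/5)/2 = 13/40; similarly 31/80 and 23/80.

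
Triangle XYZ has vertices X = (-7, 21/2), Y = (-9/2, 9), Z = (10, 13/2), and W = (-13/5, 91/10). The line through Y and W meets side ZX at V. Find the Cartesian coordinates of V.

Barycentric coordinates of W with respect to XYZ: (2/5, 2/5, 1/5).
On side ZX the Y-coordinate is zero; dropping W's Y-weight 2/5 and renormalizing the remaining 1/5 : 2/5 gives weights 1/3, 2/3 on Z, X.
V = (1/3)·(10, 13/2) + (2/3)·(-7, 21/2) = (-4/3, 55/6).

(-4/3, 55/6)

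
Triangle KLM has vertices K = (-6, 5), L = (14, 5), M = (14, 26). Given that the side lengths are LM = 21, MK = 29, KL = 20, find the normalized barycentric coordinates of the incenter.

The incenter has barycentric coordinates proportional to the opposite side lengths: (21 : 29 : 20).
Normalizing by 21+29+20 = 70 gives (3/10, 29/70, 2/7).

(3/10, 29/70, 2/7)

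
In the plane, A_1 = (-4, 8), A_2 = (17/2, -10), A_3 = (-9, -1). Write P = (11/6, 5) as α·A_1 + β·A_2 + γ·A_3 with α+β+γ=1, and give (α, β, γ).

(1, 1/3, -1/3)

Signed area of the reference triangle: [A_1A_2A_3] = ½·((-4)·(-10−(-1)) + (17/2)·(-1−8) + (-9)·(8−(-10))) = ½·(36 − 153/2 − 162) = -405/4.
[PA_2A_3] = ½·((11/6)·(-10−(-1)) + (17/2)·(-1−5) + (-9)·(5−(-10))) = ½·(-33/2 − 51 − 135) = -405/4, so the A_1-coordinate is (-405/4)/(-405/4) = 1.
[A_1PA_3] = ½·((-4)·(5−(-1)) + (11/6)·(-1−8) + (-9)·(8−5)) = ½·(-24 − 33/2 − 27) = -135/4, so the A_2-coordinate is 1/3.
[A_1A_2P] = ½·((-4)·(-10−5) + (17/2)·(5−8) + (11/6)·(8−(-10))) = ½·(60 − 51/2 + 33) = 135/4, so the A_3-coordinate is -1/3.
Check: 1 + 1/3 − 1/3 = 1.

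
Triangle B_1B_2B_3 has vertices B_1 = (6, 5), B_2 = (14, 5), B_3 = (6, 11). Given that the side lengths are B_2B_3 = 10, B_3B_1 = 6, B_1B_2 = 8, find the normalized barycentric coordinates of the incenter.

(5/12, 1/4, 1/3)

The incenter has barycentric coordinates proportional to the opposite side lengths: (10 : 6 : 8).
Normalizing by 10+6+8 = 24 gives (5/12, 1/4, 1/3).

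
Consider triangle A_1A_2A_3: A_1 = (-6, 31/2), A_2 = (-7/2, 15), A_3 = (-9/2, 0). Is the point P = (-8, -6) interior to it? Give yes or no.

no

Barycentric coordinates of P: (93/76, -253/152, 219/152).
The three coordinates are positive, negative, positive; a point is interior exactly when all three are positive.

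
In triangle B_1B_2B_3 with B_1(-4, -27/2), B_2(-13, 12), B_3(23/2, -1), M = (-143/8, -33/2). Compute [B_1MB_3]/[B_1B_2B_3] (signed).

1/4

[B_1B_2B_3] = ½·((-4)·(12−(-1)) + (-13)·(-1−(-27/2)) + (23/2)·(-27/2−12)) = ½·(-52 − 325/2 − 1173/4) = -2031/8.
[B_1MB_3] = ½·((-4)·(-33/2−(-1)) + (-143/8)·(-1−(-27/2)) + (23/2)·(-27/2−(-33/2))) = ½·(62 − 3575/16 + 69/2) = -2031/32, so the ratio is (-2031/32)/(-2031/8) = 1/4.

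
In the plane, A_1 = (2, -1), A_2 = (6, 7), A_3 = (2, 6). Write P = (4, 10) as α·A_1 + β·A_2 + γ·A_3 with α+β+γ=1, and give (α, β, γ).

(-1/2, 1/2, 1)

Signed area of the reference triangle: [A_1A_2A_3] = ½·(2·(7−6) + 6·(6−(-1)) + 2·(-1−7)) = ½·(2 + 42 − 16) = 14.
[PA_2A_3] = ½·(4·(7−6) + 6·(6−10) + 2·(10−7)) = ½·(4 − 24 + 6) = -7, so the A_1-coordinate is (-7)/14 = -1/2.
[A_1PA_3] = ½·(2·(10−6) + 4·(6−(-1)) + 2·(-1−10)) = ½·(8 + 28 − 22) = 7, so the A_2-coordinate is 1/2.
[A_1A_2P] = ½·(2·(7−10) + 6·(10−(-1)) + 4·(-1−7)) = ½·(-6 + 66 − 32) = 14, so the A_3-coordinate is 1.
Check: -1/2 + 1/2 + 1 = 1.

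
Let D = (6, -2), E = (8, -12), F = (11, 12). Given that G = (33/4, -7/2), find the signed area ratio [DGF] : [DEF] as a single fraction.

1/2

[DEF] = ½·(6·(-12−12) + 8·(12−(-2)) + 11·(-2−(-12))) = ½·(-144 + 112 + 110) = 39.
[DGF] = ½·(6·(-7/2−12) + (33/4)·(12−(-2)) + 11·(-2−(-7/2))) = ½·(-93 + 231/2 + 33/2) = 39/2, so the ratio is (39/2)/39 = 1/2.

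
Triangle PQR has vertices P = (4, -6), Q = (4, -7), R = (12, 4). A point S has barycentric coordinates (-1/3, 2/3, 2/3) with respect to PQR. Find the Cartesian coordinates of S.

S = (-1/3)·P + (2/3)·Q + (2/3)·R.
x-coordinate: (-1/3)·4 + (2/3)·4 + (2/3)·12 = 28/3.
y-coordinate: (-1/3)·(-6) + (2/3)·(-7) + (2/3)·4 = 0.

(28/3, 0)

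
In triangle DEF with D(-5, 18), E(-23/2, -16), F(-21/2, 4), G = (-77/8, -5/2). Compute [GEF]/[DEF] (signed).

[DEF] = ½·((-5)·(-16−4) + (-23/2)·(4−18) + (-21/2)·(18−(-16))) = ½·(100 + 161 − 357) = -48.
[GEF] = ½·((-77/8)·(-16−4) + (-23/2)·(4−(-5/2)) + (-21/2)·(-5/2−(-16))) = ½·(385/2 − 299/4 − 567/4) = -12, so the ratio is (-12)/(-48) = 1/4.

1/4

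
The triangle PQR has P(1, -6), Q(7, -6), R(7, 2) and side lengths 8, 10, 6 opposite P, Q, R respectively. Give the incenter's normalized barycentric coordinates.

The incenter has barycentric coordinates proportional to the opposite side lengths: (8 : 10 : 6).
Normalizing by 8+10+6 = 24 gives (1/3, 5/12, 1/4).

(1/3, 5/12, 1/4)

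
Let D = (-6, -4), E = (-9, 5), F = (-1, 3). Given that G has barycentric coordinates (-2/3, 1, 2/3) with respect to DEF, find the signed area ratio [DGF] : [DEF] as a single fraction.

1

The signed ratio [DGF]/[DEF] equals the barycentric coordinate of G at vertex E, which is 1.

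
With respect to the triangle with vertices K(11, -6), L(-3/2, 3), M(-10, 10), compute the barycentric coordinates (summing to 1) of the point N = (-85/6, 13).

Signed area of the reference triangle: [KLM] = ½·(11·(3−10) + (-3/2)·(10−(-6)) + (-10)·(-6−3)) = ½·(-77 − 24 + 90) = -11/2.
[NLM] = ½·((-85/6)·(3−10) + (-3/2)·(10−13) + (-10)·(13−3)) = ½·(595/6 + 9/2 − 100) = 11/6, so the K-coordinate is (11/6)/(-11/2) = -1/3.
[KNM] = ½·(11·(13−10) + (-85/6)·(10−(-6)) + (-10)·(-6−13)) = ½·(33 − 680/3 + 190) = -11/6, so the L-coordinate is 1/3.
[KLN] = ½·(11·(3−13) + (-3/2)·(13−(-6)) + (-85/6)·(-6−3)) = ½·(-110 − 57/2 + 255/2) = -11/2, so the M-coordinate is 1.
Check: -1/3 + 1/3 + 1 = 1.

(-1/3, 1/3, 1)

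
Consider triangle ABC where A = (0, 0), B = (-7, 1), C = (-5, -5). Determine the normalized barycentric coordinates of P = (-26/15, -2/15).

(11/15, 1/5, 1/15)

Signed area of the reference triangle: [ABC] = ½·(0·(1−(-5)) + (-7)·(-5−0) + (-5)·(0−1)) = ½·(0 + 35 + 5) = 20.
[PBC] = ½·((-26/15)·(1−(-5)) + (-7)·(-5−(-2/15)) + (-5)·(-2/15−1)) = ½·(-52/5 + 511/15 + 17/3) = 44/3, so the A-coordinate is (44/3)/20 = 11/15.
[APC] = ½·(0·(-2/15−(-5)) + (-26/15)·(-5−0) + (-5)·(0−(-2/15))) = ½·(0 + 26/3 − 2/3) = 4, so the B-coordinate is 1/5.
[ABP] = ½·(0·(1−(-2/15)) + (-7)·(-2/15−0) + (-26/15)·(0−1)) = ½·(0 + 14/15 + 26/15) = 4/3, so the C-coordinate is 1/15.
Check: 11/15 + 1/5 + 1/15 = 1.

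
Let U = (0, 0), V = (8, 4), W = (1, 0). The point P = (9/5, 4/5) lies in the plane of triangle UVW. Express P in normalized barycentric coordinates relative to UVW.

Signed area of the reference triangle: [UVW] = ½·(0·(4−0) + 8·(0−0) + 1·(0−4)) = ½·(0 + 0 − 4) = -2.
[PVW] = ½·((9/5)·(4−0) + 8·(0−(4/5)) + 1·(4/5−4)) = ½·(36/5 − 32/5 − 16/5) = -6/5, so the U-coordinate is (-6/5)/(-2) = 3/5.
[UPW] = ½·(0·(4/5−0) + (9/5)·(0−0) + 1·(0−(4/5))) = ½·(0 + 0 − 4/5) = -2/5, so the V-coordinate is 1/5.
[UVP] = ½·(0·(4−(4/5)) + 8·(4/5−0) + (9/5)·(0−4)) = ½·(0 + 32/5 − 36/5) = -2/5, so the W-coordinate is 1/5.

(3/5, 1/5, 1/5)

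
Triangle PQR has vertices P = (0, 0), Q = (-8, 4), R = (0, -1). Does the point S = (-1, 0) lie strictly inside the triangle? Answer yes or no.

Barycentric coordinates of S: (3/8, 1/8, 1/2).
The three coordinates are positive, positive, positive; a point is interior exactly when all three are positive.

yes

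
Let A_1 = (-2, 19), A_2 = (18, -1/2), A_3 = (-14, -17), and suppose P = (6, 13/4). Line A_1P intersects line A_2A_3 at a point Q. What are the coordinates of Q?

(10, -37/8)

Barycentric coordinates of P with respect to A_1A_2A_3: (1/3, 1/2, 1/6).
On side A_2A_3 the A_1-coordinate is zero; dropping P's A_1-weight 1/3 and renormalizing the remaining 1/2 : 1/6 gives weights 3/4, 1/4 on A_2, A_3.
Q = (3/4)·(18, -1/2) + (1/4)·(-14, -17) = (10, -37/8).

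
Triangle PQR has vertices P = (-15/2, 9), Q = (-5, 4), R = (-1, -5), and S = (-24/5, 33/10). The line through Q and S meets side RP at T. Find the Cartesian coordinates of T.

(-33/7, 3)

Barycentric coordinates of S with respect to PQR: (2/5, 3/10, 3/10).
On side RP the Q-coordinate is zero; dropping S's Q-weight 3/10 and renormalizing the remaining 3/10 : 2/5 gives weights 3/7, 4/7 on R, P.
T = (3/7)·(-1, -5) + (4/7)·(-15/2, 9) = (-33/7, 3).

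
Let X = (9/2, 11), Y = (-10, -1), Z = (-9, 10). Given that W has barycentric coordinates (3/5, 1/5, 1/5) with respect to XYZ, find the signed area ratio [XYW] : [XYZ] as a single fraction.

1/5

The signed ratio [XYW]/[XYZ] equals the barycentric coordinate of W at vertex Z, which is 1/5.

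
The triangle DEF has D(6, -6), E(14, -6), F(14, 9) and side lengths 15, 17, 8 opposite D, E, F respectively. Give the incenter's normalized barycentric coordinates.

(3/8, 17/40, 1/5)

The incenter has barycentric coordinates proportional to the opposite side lengths: (15 : 17 : 8).
Normalizing by 15+17+8 = 40 gives (3/8, 17/40, 1/5).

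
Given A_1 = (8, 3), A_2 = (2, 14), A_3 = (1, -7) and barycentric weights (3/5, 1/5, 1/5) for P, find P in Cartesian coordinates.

P = (3/5)·A_1 + (1/5)·A_2 + (1/5)·A_3.
x-coordinate: (3/5)·8 + (1/5)·2 + (1/5)·1 = 27/5.
y-coordinate: (3/5)·3 + (1/5)·14 + (1/5)·(-7) = 16/5.

(27/5, 16/5)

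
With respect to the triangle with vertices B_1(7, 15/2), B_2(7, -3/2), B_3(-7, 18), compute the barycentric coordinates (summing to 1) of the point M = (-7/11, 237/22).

(2/11, 3/11, 6/11)

Signed area of the reference triangle: [B_1B_2B_3] = ½·(7·(-3/2−18) + 7·(18−(15/2)) + (-7)·(15/2−(-3/2))) = ½·(-273/2 + 147/2 − 63) = -63.
[MB_2B_3] = ½·((-7/11)·(-3/2−18) + 7·(18−(237/22)) + (-7)·(237/22−(-3/2))) = ½·(273/22 + 1113/22 − 945/11) = -126/11, so the B_1-coordinate is (-126/11)/(-63) = 2/11.
[B_1MB_3] = ½·(7·(237/22−18) + (-7/11)·(18−(15/2)) + (-7)·(15/2−(237/22))) = ½·(-1113/22 − 147/22 + 252/11) = -189/11, so the B_2-coordinate is 3/11.
[B_1B_2M] = ½·(7·(-3/2−(237/22)) + 7·(237/22−(15/2)) + (-7/11)·(15/2−(-3/2))) = ½·(-945/11 + 252/11 − 63/11) = -378/11, so the B_3-coordinate is 6/11.
Check: 2/11 + 3/11 + 6/11 = 1.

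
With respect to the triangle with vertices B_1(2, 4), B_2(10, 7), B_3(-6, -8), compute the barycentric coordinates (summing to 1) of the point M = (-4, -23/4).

(1/12, 1/12, 5/6)

Signed area of the reference triangle: [B_1B_2B_3] = ½·(2·(7−(-8)) + 10·(-8−4) + (-6)·(4−7)) = ½·(30 − 120 + 18) = -36.
[MB_2B_3] = ½·((-4)·(7−(-8)) + 10·(-8−(-23/4)) + (-6)·(-23/4−7)) = ½·(-60 − 45/2 + 153/2) = -3, so the B_1-coordinate is (-3)/(-36) = 1/12.
[B_1MB_3] = ½·(2·(-23/4−(-8)) + (-4)·(-8−4) + (-6)·(4−(-23/4))) = ½·(9/2 + 48 − 117/2) = -3, so the B_2-coordinate is 1/12.
[B_1B_2M] = ½·(2·(7−(-23/4)) + 10·(-23/4−4) + (-4)·(4−7)) = ½·(51/2 − 195/2 + 12) = -30, so the B_3-coordinate is 5/6.
Check: 1/12 + 1/12 + 5/6 = 1.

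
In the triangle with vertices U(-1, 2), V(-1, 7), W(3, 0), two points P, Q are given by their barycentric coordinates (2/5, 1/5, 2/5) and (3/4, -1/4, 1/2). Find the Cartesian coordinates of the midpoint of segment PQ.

(4/5, 39/40)

Barycentric coordinates of the midpoint are the average: (23/40, -1/40, 9/20).
Converting: (23/40)·U + (-1/40)·V + (9/20)·W = (4/5, 39/40).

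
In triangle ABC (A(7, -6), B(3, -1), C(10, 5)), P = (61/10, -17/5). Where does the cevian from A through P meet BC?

Barycentric coordinates of P with respect to ABC: (3/5, 3/10, 1/10).
On side BC the A-coordinate is zero; dropping P's A-weight 3/5 and renormalizing the remaining 3/10 : 1/10 gives weights 3/4, 1/4 on B, C.
Q = (3/4)·(3, -1) + (1/4)·(10, 5) = (19/4, 1/2).

(19/4, 1/2)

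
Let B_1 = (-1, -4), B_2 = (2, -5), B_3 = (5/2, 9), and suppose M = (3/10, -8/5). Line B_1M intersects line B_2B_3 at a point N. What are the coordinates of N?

Barycentric coordinates of M with respect to B_1B_2B_3: (3/5, 1/5, 1/5).
On side B_2B_3 the B_1-coordinate is zero; dropping M's B_1-weight 3/5 and renormalizing the remaining 1/5 : 1/5 gives weights 1/2, 1/2 on B_2, B_3.
N = (1/2)·(2, -5) + (1/2)·(5/2, 9) = (9/4, 2).

(9/4, 2)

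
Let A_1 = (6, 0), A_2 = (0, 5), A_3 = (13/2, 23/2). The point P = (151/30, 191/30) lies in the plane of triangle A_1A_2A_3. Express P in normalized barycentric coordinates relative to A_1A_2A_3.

Signed area of the reference triangle: [A_1A_2A_3] = ½·(6·(5−(23/2)) + 0·(23/2−0) + (13/2)·(0−5)) = ½·(-39 + 0 − 65/2) = -143/4.
[PA_2A_3] = ½·((151/30)·(5−(23/2)) + 0·(23/2−(191/30)) + (13/2)·(191/30−5)) = ½·(-1963/60 + 0 + 533/60) = -143/12, so the A_1-coordinate is (-143/12)/(-143/4) = 1/3.
[A_1PA_3] = ½·(6·(191/30−(23/2)) + (151/30)·(23/2−0) + (13/2)·(0−(191/30))) = ½·(-154/5 + 3473/60 − 2483/60) = -143/20, so the A_2-coordinate is 1/5.
[A_1A_2P] = ½·(6·(5−(191/30)) + 0·(191/30−0) + (151/30)·(0−5)) = ½·(-41/5 + 0 − 151/6) = -1001/60, so the A_3-coordinate is 7/15.

(1/3, 1/5, 7/15)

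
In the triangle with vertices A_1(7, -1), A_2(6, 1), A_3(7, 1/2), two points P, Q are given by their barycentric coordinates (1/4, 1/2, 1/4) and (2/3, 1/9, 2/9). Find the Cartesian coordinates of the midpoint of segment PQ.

(241/36, -5/144)

Barycentric coordinates of the midpoint are the average: (11/24, 11/36, 17/72).
Converting: (11/24)·A_1 + (11/36)·A_2 + (17/72)·A_3 = (241/36, -5/144).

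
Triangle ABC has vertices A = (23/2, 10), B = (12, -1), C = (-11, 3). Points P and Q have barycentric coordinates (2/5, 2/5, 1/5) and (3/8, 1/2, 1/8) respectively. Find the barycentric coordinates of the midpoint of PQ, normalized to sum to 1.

Since both coordinate triples sum to 1, the midpoint's barycentrics are the componentwise average.
(2/5+3/8)/2 = 31/80; similarly 9/20 and 13/80.

(31/80, 9/20, 13/80)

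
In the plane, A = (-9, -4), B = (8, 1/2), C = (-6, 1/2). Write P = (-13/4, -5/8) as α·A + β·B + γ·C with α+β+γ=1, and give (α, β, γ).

Signed area of the reference triangle: [ABC] = ½·((-9)·(1/2−(1/2)) + 8·(1/2−(-4)) + (-6)·(-4−(1/2))) = ½·(0 + 36 + 27) = 63/2.
[PBC] = ½·((-13/4)·(1/2−(1/2)) + 8·(1/2−(-5/8)) + (-6)·(-5/8−(1/2))) = ½·(0 + 9 + 27/4) = 63/8, so the A-coordinate is (63/8)/(63/2) = 1/4.
[APC] = ½·((-9)·(-5/8−(1/2)) + (-13/4)·(1/2−(-4)) + (-6)·(-4−(-5/8))) = ½·(81/8 − 117/8 + 81/4) = 63/8, so the B-coordinate is 1/4.
[ABP] = ½·((-9)·(1/2−(-5/8)) + 8·(-5/8−(-4)) + (-13/4)·(-4−(1/2))) = ½·(-81/8 + 27 + 117/8) = 63/4, so the C-coordinate is 1/2.

(1/4, 1/4, 1/2)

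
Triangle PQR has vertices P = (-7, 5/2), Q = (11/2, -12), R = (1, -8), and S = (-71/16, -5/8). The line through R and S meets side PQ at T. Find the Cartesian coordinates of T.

(-73/14, 3/7)

Barycentric coordinates of S with respect to PQR: (3/4, 1/8, 1/8).
On side PQ the R-coordinate is zero; dropping S's R-weight 1/8 and renormalizing the remaining 3/4 : 1/8 gives weights 6/7, 1/7 on P, Q.
T = (6/7)·(-7, 5/2) + (1/7)·(11/2, -12) = (-73/14, 3/7).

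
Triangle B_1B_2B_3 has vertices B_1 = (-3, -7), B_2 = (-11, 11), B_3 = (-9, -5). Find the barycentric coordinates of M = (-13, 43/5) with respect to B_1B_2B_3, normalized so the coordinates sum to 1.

(-2/5, 4/5, 3/5)

Signed area of the reference triangle: [B_1B_2B_3] = ½·((-3)·(11−(-5)) + (-11)·(-5−(-7)) + (-9)·(-7−11)) = ½·(-48 − 22 + 162) = 46.
[MB_2B_3] = ½·((-13)·(11−(-5)) + (-11)·(-5−(43/5)) + (-9)·(43/5−11)) = ½·(-208 + 748/5 + 108/5) = -92/5, so the B_1-coordinate is (-92/5)/46 = -2/5.
[B_1MB_3] = ½·((-3)·(43/5−(-5)) + (-13)·(-5−(-7)) + (-9)·(-7−(43/5))) = ½·(-204/5 − 26 + 702/5) = 184/5, so the B_2-coordinate is 4/5.
[B_1B_2M] = ½·((-3)·(11−(43/5)) + (-11)·(43/5−(-7)) + (-13)·(-7−11)) = ½·(-36/5 − 858/5 + 234) = 138/5, so the B_3-coordinate is 3/5.
Check: -2/5 + 4/5 + 3/5 = 1.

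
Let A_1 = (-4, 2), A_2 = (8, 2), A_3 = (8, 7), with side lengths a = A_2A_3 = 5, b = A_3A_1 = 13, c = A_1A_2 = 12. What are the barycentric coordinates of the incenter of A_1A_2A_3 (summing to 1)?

The incenter has barycentric coordinates proportional to the opposite side lengths: (5 : 13 : 12).
Normalizing by 5+13+12 = 30 gives (1/6, 13/30, 2/5).

(1/6, 13/30, 2/5)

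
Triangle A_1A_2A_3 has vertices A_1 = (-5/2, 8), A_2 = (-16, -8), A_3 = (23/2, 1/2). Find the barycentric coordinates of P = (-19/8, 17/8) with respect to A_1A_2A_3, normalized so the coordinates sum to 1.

(1/2, 1/4, 1/4)

Signed area of the reference triangle: [A_1A_2A_3] = ½·((-5/2)·(-8−(1/2)) + (-16)·(1/2−8) + (23/2)·(8−(-8))) = ½·(85/4 + 120 + 184) = 1301/8.
[PA_2A_3] = ½·((-19/8)·(-8−(1/2)) + (-16)·(1/2−(17/8)) + (23/2)·(17/8−(-8))) = ½·(323/16 + 26 + 1863/16) = 1301/16, so the A_1-coordinate is (1301/16)/(1301/8) = 1/2.
[A_1PA_3] = ½·((-5/2)·(17/8−(1/2)) + (-19/8)·(1/2−8) + (23/2)·(8−(17/8))) = ½·(-65/16 + 285/16 + 1081/16) = 1301/32, so the A_2-coordinate is 1/4.
[A_1A_2P] = ½·((-5/2)·(-8−(17/8)) + (-16)·(17/8−8) + (-19/8)·(8−(-8))) = ½·(405/16 + 94 − 38) = 1301/32, so the A_3-coordinate is 1/4.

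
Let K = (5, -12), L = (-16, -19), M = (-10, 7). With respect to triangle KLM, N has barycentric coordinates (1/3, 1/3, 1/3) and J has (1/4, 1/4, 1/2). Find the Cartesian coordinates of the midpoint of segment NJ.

Barycentric coordinates of the midpoint are the average: (7/24, 7/24, 5/12).
Converting: (7/24)·K + (7/24)·L + (5/12)·M = (-59/8, -49/8).

(-59/8, -49/8)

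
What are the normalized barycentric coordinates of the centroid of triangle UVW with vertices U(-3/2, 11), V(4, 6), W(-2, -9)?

(1/3, 1/3, 1/3)

The centroid is the average of the vertices, so each weight is 1/3.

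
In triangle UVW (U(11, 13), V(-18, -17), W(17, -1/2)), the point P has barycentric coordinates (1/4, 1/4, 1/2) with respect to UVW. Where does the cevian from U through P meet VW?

(16/3, -6)

Line UP meets VW where the U-coordinate vanishes; zeroing P's U-weight and renormalizing leaves V, W-weights 1/4 : 1/2 → (1/3, 2/3).
So Q = (1/3)·V + (2/3)·W = (16/3, -6).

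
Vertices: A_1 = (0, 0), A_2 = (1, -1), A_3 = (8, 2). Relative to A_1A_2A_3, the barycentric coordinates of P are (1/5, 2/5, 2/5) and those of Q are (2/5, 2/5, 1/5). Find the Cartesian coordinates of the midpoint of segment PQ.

Barycentric coordinates of the midpoint are the average: (3/10, 2/5, 3/10).
Converting: (3/10)·A_1 + (2/5)·A_2 + (3/10)·A_3 = (14/5, 1/5).

(14/5, 1/5)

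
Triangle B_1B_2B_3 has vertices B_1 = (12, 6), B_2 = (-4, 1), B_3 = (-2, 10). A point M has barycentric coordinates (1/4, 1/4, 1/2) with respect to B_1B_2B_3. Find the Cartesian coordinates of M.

M = (1/4)·B_1 + (1/4)·B_2 + (1/2)·B_3.
x-coordinate: (1/4)·12 + (1/4)·(-4) + (1/2)·(-2) = 1.
y-coordinate: (1/4)·6 + (1/4)·1 + (1/2)·10 = 27/4.

(1, 27/4)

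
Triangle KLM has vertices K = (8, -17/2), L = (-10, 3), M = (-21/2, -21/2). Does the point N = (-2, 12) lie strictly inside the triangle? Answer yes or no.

Barycentric coordinates of N: (414/995, 1597/995, -1016/995).
The three coordinates are positive, positive, negative; a point is interior exactly when all three are positive.

no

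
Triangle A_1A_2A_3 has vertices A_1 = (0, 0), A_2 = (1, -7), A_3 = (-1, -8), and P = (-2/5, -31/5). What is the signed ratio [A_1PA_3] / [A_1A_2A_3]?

[A_1A_2A_3] = ½·(0·(-7−(-8)) + 1·(-8−0) + (-1)·(0−(-7))) = ½·(0 − 8 − 7) = -15/2.
[A_1PA_3] = ½·(0·(-31/5−(-8)) + (-2/5)·(-8−0) + (-1)·(0−(-31/5))) = ½·(0 + 16/5 − 31/5) = -3/2, so the ratio is (-3/2)/(-15/2) = 1/5.

1/5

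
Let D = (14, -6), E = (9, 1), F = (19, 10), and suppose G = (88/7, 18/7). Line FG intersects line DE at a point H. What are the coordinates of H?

(10, -2/5)

Barycentric coordinates of G with respect to DEF: (1/7, 4/7, 2/7).
On side DE the F-coordinate is zero; dropping G's F-weight 2/7 and renormalizing the remaining 1/7 : 4/7 gives weights 1/5, 4/5 on D, E.
H = (1/5)·(14, -6) + (4/5)·(9, 1) = (10, -2/5).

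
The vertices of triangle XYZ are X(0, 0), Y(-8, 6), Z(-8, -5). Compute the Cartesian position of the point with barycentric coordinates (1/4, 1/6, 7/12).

W = (1/4)·X + (1/6)·Y + (7/12)·Z.
x-coordinate: (1/4)·0 + (1/6)·(-8) + (7/12)·(-8) = -6.
y-coordinate: (1/4)·0 + (1/6)·6 + (7/12)·(-5) = -23/12.

(-6, -23/12)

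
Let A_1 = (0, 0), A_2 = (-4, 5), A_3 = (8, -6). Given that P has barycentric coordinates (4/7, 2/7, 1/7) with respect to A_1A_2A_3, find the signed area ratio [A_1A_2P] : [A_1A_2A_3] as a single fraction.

The signed ratio [A_1A_2P]/[A_1A_2A_3] equals the barycentric coordinate of P at vertex A_3, which is 1/7.

1/7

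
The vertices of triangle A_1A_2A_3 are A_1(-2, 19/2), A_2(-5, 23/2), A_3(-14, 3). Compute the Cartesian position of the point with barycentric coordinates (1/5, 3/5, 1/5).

P = (1/5)·A_1 + (3/5)·A_2 + (1/5)·A_3.
x-coordinate: (1/5)·(-2) + (3/5)·(-5) + (1/5)·(-14) = -31/5.
y-coordinate: (1/5)·(19/2) + (3/5)·(23/2) + (1/5)·3 = 47/5.

(-31/5, 47/5)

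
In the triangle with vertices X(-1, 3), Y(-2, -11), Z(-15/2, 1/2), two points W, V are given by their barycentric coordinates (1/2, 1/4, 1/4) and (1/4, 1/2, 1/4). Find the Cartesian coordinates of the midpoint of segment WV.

Barycentric coordinates of the midpoint are the average: (3/8, 3/8, 1/4).
Converting: (3/8)·X + (3/8)·Y + (1/4)·Z = (-3, -23/8).

(-3, -23/8)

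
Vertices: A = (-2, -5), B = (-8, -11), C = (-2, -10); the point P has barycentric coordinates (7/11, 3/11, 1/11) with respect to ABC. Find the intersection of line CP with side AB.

(-19/5, -34/5)

Line CP meets AB where the C-coordinate vanishes; zeroing P's C-weight and renormalizing leaves A, B-weights 7/11 : 3/11 → (7/10, 3/10).
So Q = (7/10)·A + (3/10)·B = (-19/5, -34/5).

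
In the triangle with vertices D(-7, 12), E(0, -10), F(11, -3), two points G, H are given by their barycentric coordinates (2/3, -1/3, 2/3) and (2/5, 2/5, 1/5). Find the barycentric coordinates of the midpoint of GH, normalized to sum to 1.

(8/15, 1/30, 13/30)

Since both coordinate triples sum to 1, the midpoint's barycentrics are the componentwise average.
(2/3+2/5)/2 = 8/15; similarly 1/30 and 13/30.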